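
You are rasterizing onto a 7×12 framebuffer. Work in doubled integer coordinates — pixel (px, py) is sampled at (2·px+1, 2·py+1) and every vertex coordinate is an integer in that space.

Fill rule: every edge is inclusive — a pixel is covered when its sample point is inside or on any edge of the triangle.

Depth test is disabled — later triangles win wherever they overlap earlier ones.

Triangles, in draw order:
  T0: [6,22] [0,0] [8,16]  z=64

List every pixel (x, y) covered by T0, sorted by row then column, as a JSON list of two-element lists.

T0:
  2·area = 80
  edge (6, 22)→(0, 0): d=(-6,-22) inclusive
  edge (0, 0)→(8, 16): d=(8,16) inclusive
  edge (8, 16)→(6, 22): d=(-2,6) inclusive
    (6,0)@(13, 1): e=[280,-200,0] → ·  [on edge]
    (0,1)@(1, 3): e=[4,8,68] → #
    (1,1)@(3, 3): e=[48,-24,56] → ·
    (0,2)@(1, 5): e=[-8,24,64] → ·
    (1,3)@(3, 7): e=[24,8,48] → #
    (2,3)@(5, 7): e=[68,-24,36] → ·
    (5,3)@(11, 7): e=[200,-120,0] → ·  [on edge]
    (1,4)@(3, 9): e=[12,24,44] → #
    (2,4)@(5, 9): e=[56,-8,32] → ·
    (1,5)@(3, 11): e=[0,40,40] → #  [on edge]
    (2,5)@(5, 11): e=[44,8,28] → #
    (3,5)@(7, 11): e=[88,-24,16] → ·
    (4,6)@(9, 13): e=[120,-40,0] → ·  [on edge]
    (3,9)@(7, 19): e=[40,40,0] → #  [on edge]
  covered (11 px):
    · · · · · · ·
    # · · · · · ·
    · · · · · · ·
    · # · · · · ·
    · # · · · · ·
    · # # · · · ·
    · · # · · · ·
    · · # # · · ·
    · · # # · · ·
    · · · # · · ·
    · · · · · · ·
    · · · · · · ·

Answer: [[0,1],[1,3],[1,4],[1,5],[2,5],[2,6],[2,7],[3,7],[2,8],[3,8],[3,9]]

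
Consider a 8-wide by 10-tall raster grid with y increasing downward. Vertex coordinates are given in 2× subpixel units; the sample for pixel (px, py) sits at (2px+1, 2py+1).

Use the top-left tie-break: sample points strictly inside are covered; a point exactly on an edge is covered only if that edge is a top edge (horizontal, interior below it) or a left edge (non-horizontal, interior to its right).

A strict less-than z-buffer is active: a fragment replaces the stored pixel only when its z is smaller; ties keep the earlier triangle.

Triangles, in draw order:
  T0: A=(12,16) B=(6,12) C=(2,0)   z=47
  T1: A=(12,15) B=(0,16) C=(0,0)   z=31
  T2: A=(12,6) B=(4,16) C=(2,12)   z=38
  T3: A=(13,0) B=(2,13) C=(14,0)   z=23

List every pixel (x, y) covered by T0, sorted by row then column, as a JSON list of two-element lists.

T0:
  2·area = 56
  edge (12, 16)→(6, 12): d=(-6,-4) top-left  bias=+0
  edge (6, 12)→(2, 0): d=(-4,-12) top-left  bias=+0
  edge (2, 0)→(12, 16): d=(10,16) right/bottom  bias=-1
    (1,1)@(3, 3): e=[42,0,14] → █  [on edge]
    (2,1)@(5, 3): e=[50,24,-18] → ·
    (1,2)@(3, 5): e=[30,-8,34] → ·
    (2,2)@(5, 5): e=[38,16,2] → █
    (3,2)@(7, 5): e=[46,40,-30] → ·
    (2,3)@(5, 7): e=[26,8,22] → █
    (3,3)@(7, 7): e=[34,32,-10] → ·
    (2,4)@(5, 9): e=[14,0,42] → █  [on edge]
    (3,4)@(7, 9): e=[22,24,10] → █
    (4,4)@(9, 9): e=[30,48,-22] → ·
    (2,5)@(5, 11): e=[2,-8,62] → ·
    (3,5)@(7, 11): e=[10,16,30] → █
    (3,7)@(7, 15): e=[-14,0,70] → ·  [on edge]
  covered (8 px):
    · · · · · · · ·
    · █ · · · · · ·
    · · █ · · · · ·
    · · █ · · · · ·
    · · █ █ · · · ·
    · · · █ · · · ·
    · · · · █ · · ·
    · · · · · █ · ·
    · · · · · · · ·
    · · · · · · · ·
T1:
  2·area = 192
  edge (12, 15)→(0, 16): d=(-12,1) right/bottom  bias=-1
  edge (0, 16)→(0, 0): d=(0,-16) top-left  bias=+0
  edge (0, 0)→(12, 15): d=(12,15) right/bottom  bias=-1
    (0,1)@(1, 3): e=[155,16,21] → █
    (1,1)@(3, 3): e=[153,48,-9] → ·
    (0,2)@(1, 5): e=[131,16,45] → █
    (1,2)@(3, 5): e=[129,48,15] → █
    (2,2)@(5, 5): e=[127,80,-15] → ·
    (0,3)@(1, 7): e=[107,16,69] → █
    (2,3)@(5, 7): e=[103,80,9] → █
    (3,3)@(7, 7): e=[101,112,-21] → ·
    (0,4)@(1, 9): e=[83,16,93] → █
    (3,4)@(7, 9): e=[77,112,3] → █
    (4,4)@(9, 9): e=[75,144,-27] → ·
    (0,5)@(1, 11): e=[59,16,117] → █
  covered (25 px):
    · · · · · · · ·
    █ · · · · · · ·
    █ █ · · · · · ·
    █ █ █ · · · · ·
    █ █ █ █ · · · ·
    █ █ █ █ · · · ·
    █ █ █ █ █ · · ·
    █ █ █ █ █ █ · ·
    · · · · · · · ·
    · · · · · · · ·
T2:
  2·area = 52
  edge (12, 6)→(4, 16): d=(-8,10) right/bottom  bias=-1
  edge (4, 16)→(2, 12): d=(-2,-4) top-left  bias=+0
  edge (2, 12)→(12, 6): d=(10,-6) top-left  bias=+0
    (5,3)@(11, 7): e=[2,46,4] → █
    (6,3)@(13, 7): e=[-18,54,16] → ·
    (3,4)@(7, 9): e=[26,26,0] → █  [on edge]
    (4,4)@(9, 9): e=[6,34,12] → █
    (5,4)@(11, 9): e=[-14,42,24] → ·
    (2,5)@(5, 11): e=[30,14,8] → █
    (4,5)@(9, 11): e=[-10,30,32] → ·
    (1,6)@(3, 13): e=[34,2,16] → █
    (3,6)@(7, 13): e=[-6,18,40] → ·
    (1,7)@(3, 15): e=[18,-2,36] → ·
    (2,7)@(5, 15): e=[-2,6,48] → ·
  covered (7 px):
    · · · · · · · ·
    · · · · · · · ·
    · · · · · · · ·
    · · · · · █ · ·
    · · · █ █ · · ·
    · · █ █ · · · ·
    · █ █ · · · · ·
    · · · · · · · ·
    · · · · · · · ·
    · · · · · · · ·
T3:
  2·area = 13  (B↔C swapped to make it positive)
  edge (13, 0)→(14, 0): d=(1,0) top-left  bias=+0
  edge (14, 0)→(2, 13): d=(-12,13) right/bottom  bias=-1
  edge (2, 13)→(13, 0): d=(11,-13) top-left  bias=+0
    (6,0)@(13, 1): e=[1,1,11] → █
    (7,0)@(15, 1): e=[1,-25,37] → ·
    (5,1)@(11, 3): e=[3,3,7] → █
    (6,1)@(13, 3): e=[3,-23,33] → ·
    (4,2)@(9, 5): e=[5,5,3] → █
    (5,2)@(11, 5): e=[5,-21,29] → ·
    (4,3)@(9, 7): e=[7,-19,25] → ·
  covered (3 px):
    · · · · · · █ ·
    · · · · · █ · ·
    · · · · █ · · ·
    · · · · · · · ·
    · · · · · · · ·
    · · · · · · · ·
    · · · · · · · ·
    · · · · · · · ·
    · · · · · · · ·
    · · · · · · · ·

Result: [[1,1],[2,2],[2,3],[2,4],[3,4],[3,5],[4,6],[5,7]]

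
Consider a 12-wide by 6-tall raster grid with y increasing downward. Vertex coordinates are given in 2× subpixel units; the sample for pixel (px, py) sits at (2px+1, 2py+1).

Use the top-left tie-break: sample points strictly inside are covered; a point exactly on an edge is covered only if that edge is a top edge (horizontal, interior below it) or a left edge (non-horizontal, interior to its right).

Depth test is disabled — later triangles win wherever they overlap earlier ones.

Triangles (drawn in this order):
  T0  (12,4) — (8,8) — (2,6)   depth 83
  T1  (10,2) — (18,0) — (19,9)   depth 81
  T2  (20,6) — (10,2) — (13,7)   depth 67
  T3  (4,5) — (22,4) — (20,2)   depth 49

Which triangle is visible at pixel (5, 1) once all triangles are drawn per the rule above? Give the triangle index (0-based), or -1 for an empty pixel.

T0:
  2·area = 32
  edge (12, 4)→(8, 8): d=(-4,4) right/bottom  bias=-1
  edge (8, 8)→(2, 6): d=(-6,-2) top-left  bias=+0
  edge (2, 6)→(12, 4): d=(10,-2) top-left  bias=+0
    (7,0)@(15, 1): e=[0,56,-24] → .  [on edge]
    (6,1)@(13, 3): e=[0,40,-8] → .  [on edge]
    (8,1)@(17, 3): e=[-16,48,0] → .  [on edge]
    (3,2)@(7, 5): e=[16,16,0] → X  [on edge]
    (4,2)@(9, 5): e=[8,20,4] → X
    (5,2)@(11, 5): e=[0,24,8] → .  [on edge]
    (2,3)@(5, 7): e=[16,0,16] → X  [on edge]
    (4,3)@(9, 7): e=[0,8,24] → .  [on edge]
    (2,4)@(5, 9): e=[8,-12,36] → .
    (3,4)@(7, 9): e=[0,-8,40] → .  [on edge]
    (5,4)@(11, 9): e=[-16,0,48] → .  [on edge]
    (2,5)@(5, 11): e=[0,-24,56] → .  [on edge]
    (8,5)@(17, 11): e=[-48,0,80] → .  [on edge]
  covered (4 px):
    . . . . . . . . . . . .
    . . . . . . . . . . . .
    . . . X X . . . . . . .
    . . X X . . . . . . . .
    . . . . . . . . . . . .
    . . . . . . . . . . . .
T1:
  2·area = 74
  edge (10, 2)→(18, 0): d=(8,-2) top-left  bias=+0
  edge (18, 0)→(19, 9): d=(1,9) right/bottom  bias=-1
  edge (19, 9)→(10, 2): d=(-9,-7) top-left  bias=+0
    (7,0)@(15, 1): e=[2,28,44] → X
    (8,0)@(17, 1): e=[6,10,58] → X
    (9,0)@(19, 1): e=[10,-8,72] → .
    (6,1)@(13, 3): e=[14,48,12] → X
    (9,1)@(19, 3): e=[26,-6,54] → .
    (6,2)@(13, 5): e=[30,50,-6] → .
    (7,2)@(15, 5): e=[34,32,8] → X
    (9,2)@(19, 5): e=[42,-4,36] → .
    (7,3)@(15, 7): e=[50,34,-10] → .
    (8,3)@(17, 7): e=[54,16,4] → X
    (9,3)@(19, 7): e=[58,-2,18] → .
    (8,4)@(17, 9): e=[70,18,-14] → .
    (9,4)@(19, 9): e=[74,0,0] → .  [on edge]
  covered (8 px):
    . . . . . . . X X . . .
    . . . . . . X X X . . .
    . . . . . . . X X . . .
    . . . . . . . . X . . .
    . . . . . . . . . . . .
    . . . . . . . . . . . .
T2:
  2·area = 38  (B↔C swapped to make it positive)
  edge (20, 6)→(13, 7): d=(-7,1) right/bottom  bias=-1
  edge (13, 7)→(10, 2): d=(-3,-5) top-left  bias=+0
  edge (10, 2)→(20, 6): d=(10,4) right/bottom  bias=-1
    (5,1)@(11, 3): e=[30,2,6] → X
    (6,1)@(13, 3): e=[28,12,-2] → .
    (5,2)@(11, 5): e=[16,-4,26] → .
    (6,2)@(13, 5): e=[14,6,18] → X
    (7,2)@(15, 5): e=[12,16,10] → X
    (8,2)@(17, 5): e=[10,26,2] → X
    (9,2)@(19, 5): e=[8,36,-6] → .
    (6,3)@(13, 7): e=[0,0,38] → .  [on edge]
    (7,3)@(15, 7): e=[-2,10,30] → .
    (8,3)@(17, 7): e=[-4,20,22] → .
  covered (4 px):
    . . . . . . . . . . . .
    . . . . . X . . . . . .
    . . . . . . X X X . . .
    . . . . . . . . . . . .
    . . . . . . . . . . . .
    . . . . . . . . . . . .
T3:
  2·area = 38  (B↔C swapped to make it positive)
  edge (4, 5)→(20, 2): d=(16,-3) top-left  bias=+0
  edge (20, 2)→(22, 4): d=(2,2) right/bottom  bias=-1
  edge (22, 4)→(4, 5): d=(-18,1) right/bottom  bias=-1
    (9,0)@(19, 1): e=[-19,0,57] → .  [on edge]
    (7,1)@(15, 3): e=[1,12,25] → X
    (8,1)@(17, 3): e=[7,8,23] → X
    (9,1)@(19, 3): e=[13,4,21] → X
    (10,1)@(21, 3): e=[19,0,19] → .  [on edge]
    (7,2)@(15, 5): e=[33,16,-11] → .
    (8,2)@(17, 5): e=[39,12,-13] → .
    (9,2)@(19, 5): e=[45,8,-15] → .
    (11,2)@(23, 5): e=[57,0,-19] → .  [on edge]
  covered (3 px):
    . . . . . . . . . . . .
    . . . . . . . X X X . .
    . . . . . . . . . . . .
    . . . . . . . . . . . .
    . . . . . . . . . . . .
    . . . . . . . . . . . .

Z-buffer (winner per pixel, '.' = empty):
  . . . . . . . 1 1 . . .
  . . . . . 2 1 3 3 3 . .
  . . . 0 0 . 2 2 2 . . .
  . . 0 0 . . . . 1 . . .
  . . . . . . . . . . . .
  . . . . . . . . . . . .

Final: 2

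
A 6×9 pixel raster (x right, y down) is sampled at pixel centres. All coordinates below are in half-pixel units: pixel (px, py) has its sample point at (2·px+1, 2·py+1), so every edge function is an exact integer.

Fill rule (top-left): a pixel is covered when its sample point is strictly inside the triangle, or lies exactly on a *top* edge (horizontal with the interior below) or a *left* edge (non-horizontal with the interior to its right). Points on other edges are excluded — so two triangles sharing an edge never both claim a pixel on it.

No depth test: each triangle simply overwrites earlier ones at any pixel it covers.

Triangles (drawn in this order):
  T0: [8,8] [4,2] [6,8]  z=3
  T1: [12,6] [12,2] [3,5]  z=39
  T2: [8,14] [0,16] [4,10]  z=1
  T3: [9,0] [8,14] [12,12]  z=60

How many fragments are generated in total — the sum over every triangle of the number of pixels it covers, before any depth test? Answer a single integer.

T0:
  2·area = 12  (B↔C swapped to make it positive)
  edge (8, 8)→(6, 8): d=(-2,0) right/bottom  bias=-1
  edge (6, 8)→(4, 2): d=(-2,-6) top-left  bias=+0
  edge (4, 2)→(8, 8): d=(4,6) right/bottom  bias=-1
    (2,2)@(5, 5): e=[6,0,6] → #  [on edge]
    (3,2)@(7, 5): e=[6,12,-6] → ·
    (2,3)@(5, 7): e=[2,-4,14] → ·
    (3,3)@(7, 7): e=[2,8,2] → #
    (4,3)@(9, 7): e=[2,20,-10] → ·
    (3,4)@(7, 9): e=[-2,4,10] → ·
    (3,5)@(7, 11): e=[-6,0,18] → ·  [on edge]
    (4,8)@(9, 17): e=[-18,0,30] → ·  [on edge]
  covered (2 px):
    · · · · · ·
    · · · · · ·
    · · # · · ·
    · · · # · ·
    · · · · · ·
    · · · · · ·
    · · · · · ·
    · · · · · ·
    · · · · · ·
T1:
  2·area = 36  (B↔C swapped to make it positive)
  edge (12, 6)→(3, 5): d=(-9,-1) top-left  bias=+0
  edge (3, 5)→(12, 2): d=(9,-3) top-left  bias=+0
  edge (12, 2)→(12, 6): d=(0,4) right/bottom  bias=-1
    (4,1)@(9, 3): e=[24,0,12] → #  [on edge]
    (5,1)@(11, 3): e=[26,6,4] → #
    (1,2)@(3, 5): e=[0,0,36] → #  [on edge]
    (2,2)@(5, 5): e=[2,6,28] → #
    (3,2)@(7, 5): e=[4,12,20] → #
    (1,3)@(3, 7): e=[-18,18,36] → ·
    (2,3)@(5, 7): e=[-16,24,28] → ·
    (3,3)@(7, 7): e=[-14,30,20] → ·
    (4,3)@(9, 7): e=[-12,36,12] → ·
    (5,3)@(11, 7): e=[-10,42,4] → ·
  covered (7 px):
    · · · · · ·
    · · · · # #
    · # # # # #
    · · · · · ·
    · · · · · ·
    · · · · · ·
    · · · · · ·
    · · · · · ·
    · · · · · ·
T2:
  2·area = 40
  edge (8, 14)→(0, 16): d=(-8,2) right/bottom  bias=-1
  edge (0, 16)→(4, 10): d=(4,-6) top-left  bias=+0
  edge (4, 10)→(8, 14): d=(4,4) right/bottom  bias=-1
    (0,3)@(1, 7): e=[70,-30,0] → ·  [on edge]
    (1,4)@(3, 9): e=[50,-10,0] → ·  [on edge]
    (2,5)@(5, 11): e=[30,10,0] → ·  [on edge]
    (1,6)@(3, 13): e=[18,6,16] → #
    (2,6)@(5, 13): e=[14,18,8] → #
    (3,6)@(7, 13): e=[10,30,0] → ·  [on edge]
    (0,7)@(1, 15): e=[6,2,32] → #
    (2,7)@(5, 15): e=[-2,26,16] → ·
    (4,7)@(9, 15): e=[-10,50,0] → ·  [on edge]
    (0,8)@(1, 17): e=[-10,10,40] → ·
    (1,8)@(3, 17): e=[-14,22,32] → ·
    (5,8)@(11, 17): e=[-30,70,0] → ·  [on edge]
  covered (4 px):
    · · · · · ·
    · · · · · ·
    · · · · · ·
    · · · · · ·
    · · · · · ·
    · · · · · ·
    · # # · · ·
    # # · · · ·
    · · · · · ·
T3:
  2·area = 54  (B↔C swapped to make it positive)
  edge (9, 0)→(12, 12): d=(3,12) right/bottom  bias=-1
  edge (12, 12)→(8, 14): d=(-4,2) right/bottom  bias=-1
  edge (8, 14)→(9, 0): d=(1,-14) top-left  bias=+0
    (4,0)@(9, 1): e=[3,50,1] → #
    (5,0)@(11, 1): e=[-21,46,29] → ·
    (4,1)@(9, 3): e=[9,42,3] → #
    (5,1)@(11, 3): e=[-15,38,31] → ·
    (4,2)@(9, 5): e=[15,34,5] → #
    (5,2)@(11, 5): e=[-9,30,33] → ·
    (4,3)@(9, 7): e=[21,26,7] → #
    (5,3)@(11, 7): e=[-3,22,35] → ·
    (4,4)@(9, 9): e=[27,18,9] → #
    (5,4)@(11, 9): e=[3,14,37] → #
    (4,5)@(9, 11): e=[33,10,11] → #
    (4,6)@(9, 13): e=[39,2,13] → #
  covered (9 px):
    · · · · # ·
    · · · · # ·
    · · · · # ·
    · · · · # ·
    · · · · # #
    · · · · # #
    · · · · # ·
    · · · · · ·
    · · · · · ·

Answer: 22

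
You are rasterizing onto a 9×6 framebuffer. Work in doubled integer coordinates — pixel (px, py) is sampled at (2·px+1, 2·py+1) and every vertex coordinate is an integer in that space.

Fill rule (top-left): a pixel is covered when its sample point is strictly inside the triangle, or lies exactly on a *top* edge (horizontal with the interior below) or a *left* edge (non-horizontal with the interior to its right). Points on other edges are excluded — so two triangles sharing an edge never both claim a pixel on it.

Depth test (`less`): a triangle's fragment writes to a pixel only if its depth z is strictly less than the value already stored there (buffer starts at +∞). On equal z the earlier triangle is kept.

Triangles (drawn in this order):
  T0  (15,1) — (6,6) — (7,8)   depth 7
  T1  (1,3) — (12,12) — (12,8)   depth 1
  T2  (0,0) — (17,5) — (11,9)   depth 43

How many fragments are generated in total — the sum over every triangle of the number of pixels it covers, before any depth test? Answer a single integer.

T0:
  2·area = 23  (B↔C swapped to make it positive)
  edge (15, 1)→(7, 8): d=(-8,7) right/bottom  bias=-1
  edge (7, 8)→(6, 6): d=(-1,-2) top-left  bias=+0
  edge (6, 6)→(15, 1): d=(9,-5) top-left  bias=+0
    (7,0)@(15, 1): e=[0,23,0] → .  [on edge]
    (4,2)@(9, 5): e=[10,7,6] → X
    (5,2)@(11, 5): e=[-4,11,16] → .
    (3,3)@(7, 7): e=[8,1,14] → X
    (4,3)@(9, 7): e=[-6,5,24] → .
    (3,4)@(7, 9): e=[-8,-1,32] → .
  covered (2 px):
    . . . . . . . . .
    . . . . . . . . .
    . . . . X . . . .
    . . . X . . . . .
    . . . . . . . . .
    . . . . . . . . .
T1:
  2·area = 44  (B↔C swapped to make it positive)
  edge (1, 3)→(12, 8): d=(11,5) right/bottom  bias=-1
  edge (12, 8)→(12, 12): d=(0,4) right/bottom  bias=-1
  edge (12, 12)→(1, 3): d=(-11,-9) top-left  bias=+0
    (0,1)@(1, 3): e=[0,44,0] → .  [on edge]
    (2,2)@(5, 5): e=[2,28,14] → X
    (3,2)@(7, 5): e=[-8,20,32] → .
    (2,3)@(5, 7): e=[24,28,-8] → .
    (3,3)@(7, 7): e=[14,20,10] → X
    (4,3)@(9, 7): e=[4,12,28] → X
    (5,3)@(11, 7): e=[-6,4,46] → .
    (3,4)@(7, 9): e=[36,20,-12] → .
    (4,4)@(9, 9): e=[26,12,6] → X
    (5,4)@(11, 9): e=[16,4,24] → X
    (6,4)@(13, 9): e=[6,-4,42] → .
    (4,5)@(9, 11): e=[48,12,-16] → .
  covered (6 px):
    . . . . . . . . .
    . . . . . . . . .
    . . X . . . . . .
    . . . X X . . . .
    . . . . X X . . .
    . . . . . X . . .
T2:
  2·area = 98
  edge (0, 0)→(17, 5): d=(17,5) right/bottom  bias=-1
  edge (17, 5)→(11, 9): d=(-6,4) right/bottom  bias=-1
  edge (11, 9)→(0, 0): d=(-11,-9) top-left  bias=+0
    (1,0)@(3, 1): e=[2,80,16] → X
    (2,0)@(5, 1): e=[-8,72,34] → .
    (1,1)@(3, 3): e=[36,68,-6] → .
    (2,1)@(5, 3): e=[26,60,12] → X
    (3,1)@(7, 3): e=[16,52,30] → X
    (4,1)@(9, 3): e=[6,44,48] → X
    (5,1)@(11, 3): e=[-4,36,66] → .
    (2,2)@(5, 5): e=[60,48,-10] → .
    (3,2)@(7, 5): e=[50,40,8] → X
    (5,2)@(11, 5): e=[30,24,44] → X
    (6,2)@(13, 5): e=[20,16,62] → X
    (7,2)@(15, 5): e=[10,8,80] → X
    (8,2)@(17, 5): e=[0,0,98] → .  [on edge]
    (5,4)@(11, 9): e=[98,0,0] → .  [on edge]
  covered (12 px):
    . X . . . . . . .
    . . X X X . . . .
    . . . X X X X X .
    . . . . X X X . .
    . . . . . . . . .
    . . . . . . . . .

Result: 20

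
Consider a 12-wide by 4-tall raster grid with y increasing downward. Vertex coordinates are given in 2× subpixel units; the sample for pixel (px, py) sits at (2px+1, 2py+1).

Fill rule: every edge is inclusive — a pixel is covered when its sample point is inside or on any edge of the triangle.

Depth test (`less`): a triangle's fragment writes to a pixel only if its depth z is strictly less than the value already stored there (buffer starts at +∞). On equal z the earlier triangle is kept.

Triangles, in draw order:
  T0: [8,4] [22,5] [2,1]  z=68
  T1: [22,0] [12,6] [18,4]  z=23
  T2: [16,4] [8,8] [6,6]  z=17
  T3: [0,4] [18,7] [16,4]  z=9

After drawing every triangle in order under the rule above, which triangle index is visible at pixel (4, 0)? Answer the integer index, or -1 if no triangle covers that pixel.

T0:
  2·area = 36  (B↔C swapped to make it positive)
  edge (8, 4)→(2, 1): d=(-6,-3) inclusive
  edge (2, 1)→(22, 5): d=(20,4) inclusive
  edge (22, 5)→(8, 4): d=(-14,-1) inclusive
    (3,1)@(7, 3): e=[3,20,13] → █
    (4,1)@(9, 3): e=[9,12,15] → █
    (5,1)@(11, 3): e=[15,4,17] → █
    (6,1)@(13, 3): e=[21,-4,19] → ·
    (3,2)@(7, 5): e=[-9,60,-15] → ·
    (4,2)@(9, 5): e=[-3,52,-13] → ·
    (5,2)@(11, 5): e=[3,44,-11] → ·
  covered (3 px):
    · · · · · · · · · · · ·
    · · · █ █ █ · · · · · ·
    · · · · · · · · · · · ·
    · · · · · · · · · · · ·
T1:
  2·area = 16  (B↔C swapped to make it positive)
  edge (22, 0)→(18, 4): d=(-4,4) inclusive
  edge (18, 4)→(12, 6): d=(-6,2) inclusive
  edge (12, 6)→(22, 0): d=(10,-6) inclusive
    (10,0)@(21, 1): e=[0,12,4] → █  [on edge]
    (11,0)@(23, 1): e=[-8,8,16] → ·
    (8,1)@(17, 3): e=[8,8,0] → █  [on edge]
    (9,1)@(19, 3): e=[0,4,12] → █  [on edge]
    (10,1)@(21, 3): e=[-8,0,24] → ·  [on edge]
    (7,2)@(15, 5): e=[8,0,8] → █  [on edge]
    (8,2)@(17, 5): e=[0,-4,20] → ·  [on edge]
    (9,2)@(19, 5): e=[-8,-8,32] → ·
    (4,3)@(9, 7): e=[24,0,-8] → ·  [on edge]
    (7,3)@(15, 7): e=[0,-12,28] → ·  [on edge]
  covered (4 px):
    · · · · · · · · · · █ ·
    · · · · · · · · █ █ · ·
    · · · · · · · █ · · · ·
    · · · · · · · · · · · ·
T2:
  2·area = 24
  edge (16, 4)→(8, 8): d=(-8,4) inclusive
  edge (8, 8)→(6, 6): d=(-2,-2) inclusive
  edge (6, 6)→(16, 4): d=(10,-2) inclusive
    (0,0)@(1, 1): e=[84,0,-60] → ·  [on edge]
    (1,1)@(3, 3): e=[60,0,-36] → ·  [on edge]
    (10,1)@(21, 3): e=[-12,36,0] → ·  [on edge]
    (2,2)@(5, 5): e=[36,0,-12] → ·  [on edge]
    (5,2)@(11, 5): e=[12,12,0] → █  [on edge]
    (6,2)@(13, 5): e=[4,16,4] → █
    (7,2)@(15, 5): e=[-4,20,8] → ·
    (0,3)@(1, 7): e=[36,-12,0] → ·  [on edge]
    (3,3)@(7, 7): e=[12,0,12] → █  [on edge]
    (4,3)@(9, 7): e=[4,4,16] → █
    (5,3)@(11, 7): e=[-4,8,20] → ·
    (6,3)@(13, 7): e=[-12,12,24] → ·
  covered (4 px):
    · · · · · · · · · · · ·
    · · · · · · · · · · · ·
    · · · · · █ █ · · · · ·
    · · · █ █ · · · · · · ·
T3:
  2·area = 48  (B↔C swapped to make it positive)
  edge (0, 4)→(16, 4): d=(16,0) inclusive
  edge (16, 4)→(18, 7): d=(2,3) inclusive
  edge (18, 7)→(0, 4): d=(-18,-3) inclusive
    (3,2)@(7, 5): e=[16,29,3] → █
    (4,2)@(9, 5): e=[16,23,9] → █
    (5,2)@(11, 5): e=[16,17,15] → █
    (6,2)@(13, 5): e=[16,11,21] → █
    (7,2)@(15, 5): e=[16,5,27] → █
    (8,2)@(17, 5): e=[16,-1,33] → ·
    (3,3)@(7, 7): e=[48,33,-33] → ·
    (4,3)@(9, 7): e=[48,27,-27] → ·
    (5,3)@(11, 7): e=[48,21,-21] → ·
    (6,3)@(13, 7): e=[48,15,-15] → ·
    (7,3)@(15, 7): e=[48,9,-9] → ·
  covered (5 px):
    · · · · · · · · · · · ·
    · · · · · · · · · · · ·
    · · · █ █ █ █ █ · · · ·
    · · · · · · · · · · · ·

Z-buffer (winner per pixel, '.' = empty):
  . . . . . . . . . . 1 .
  . . . 0 0 0 . . 1 1 . .
  . . . 3 3 3 3 3 . . . .
  . . . 2 2 . . . . . . .

Final: -1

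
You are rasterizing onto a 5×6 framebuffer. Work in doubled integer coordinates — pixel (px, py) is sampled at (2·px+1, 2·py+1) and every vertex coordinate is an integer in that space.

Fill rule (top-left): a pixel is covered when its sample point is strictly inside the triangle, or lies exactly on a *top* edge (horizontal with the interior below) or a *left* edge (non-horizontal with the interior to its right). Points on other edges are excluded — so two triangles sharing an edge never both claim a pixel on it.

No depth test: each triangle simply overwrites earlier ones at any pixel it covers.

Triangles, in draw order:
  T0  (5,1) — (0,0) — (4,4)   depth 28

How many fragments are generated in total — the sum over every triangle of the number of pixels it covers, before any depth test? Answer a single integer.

T0:
  2·area = 16  (B↔C swapped to make it positive)
  edge (5, 1)→(4, 4): d=(-1,3) right/bottom  bias=-1
  edge (4, 4)→(0, 0): d=(-4,-4) top-left  bias=+0
  edge (0, 0)→(5, 1): d=(5,1) right/bottom  bias=-1
    (0,0)@(1, 1): e=[12,0,4] → #  [on edge]
    (1,0)@(3, 1): e=[6,8,2] → #
    (2,0)@(5, 1): e=[0,16,0] → ·  [on edge]
    (0,1)@(1, 3): e=[10,-8,14] → ·
    (1,1)@(3, 3): e=[4,0,12] → #  [on edge]
    (2,1)@(5, 3): e=[-2,8,10] → ·
    (1,2)@(3, 5): e=[2,-8,22] → ·
    (2,2)@(5, 5): e=[-4,0,20] → ·  [on edge]
    (1,3)@(3, 7): e=[0,-16,32] → ·  [on edge]
    (3,3)@(7, 7): e=[-12,0,28] → ·  [on edge]
    (4,4)@(9, 9): e=[-20,0,36] → ·  [on edge]
  covered (3 px):
    # # · · ·
    · # · · ·
    · · · · ·
    · · · · ·
    · · · · ·
    · · · · ·

Result: 3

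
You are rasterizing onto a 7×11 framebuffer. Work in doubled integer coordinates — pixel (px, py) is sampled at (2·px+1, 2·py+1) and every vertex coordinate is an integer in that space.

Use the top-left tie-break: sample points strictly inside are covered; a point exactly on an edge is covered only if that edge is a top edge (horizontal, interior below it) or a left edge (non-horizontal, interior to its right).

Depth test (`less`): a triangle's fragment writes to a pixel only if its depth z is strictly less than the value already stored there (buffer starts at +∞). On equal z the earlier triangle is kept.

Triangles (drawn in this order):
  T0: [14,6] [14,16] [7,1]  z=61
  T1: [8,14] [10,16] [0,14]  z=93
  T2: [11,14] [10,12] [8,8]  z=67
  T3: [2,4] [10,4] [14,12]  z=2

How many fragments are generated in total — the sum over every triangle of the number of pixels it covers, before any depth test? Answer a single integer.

T0:
  2·area = 70
  edge (14, 6)→(14, 16): d=(0,10) right/bottom  bias=-1
  edge (14, 16)→(7, 1): d=(-7,-15) top-left  bias=+0
  edge (7, 1)→(14, 6): d=(7,5) right/bottom  bias=-1
    (3,0)@(7, 1): e=[70,0,0] → ·  [on edge]
    (4,1)@(9, 3): e=[50,16,4] → #
    (5,1)@(11, 3): e=[30,46,-6] → ·
    (4,2)@(9, 5): e=[50,2,18] → #
    (5,2)@(11, 5): e=[30,32,8] → #
    (6,2)@(13, 5): e=[10,62,-2] → ·
    (4,3)@(9, 7): e=[50,-12,32] → ·
    (5,3)@(11, 7): e=[30,18,22] → #
    (6,3)@(13, 7): e=[10,48,12] → #
    (5,4)@(11, 9): e=[30,4,36] → #
    (5,5)@(11, 11): e=[30,-10,50] → ·
    (6,5)@(13, 11): e=[10,20,40] → #
  covered (9 px):
    · · · · · · ·
    · · · · # · ·
    · · · · # # ·
    · · · · · # #
    · · · · · # #
    · · · · · · #
    · · · · · · #
    · · · · · · ·
    · · · · · · ·
    · · · · · · ·
    · · · · · · ·
T1:
  2·area = 16
  edge (8, 14)→(10, 16): d=(2,2) right/bottom  bias=-1
  edge (10, 16)→(0, 14): d=(-10,-2) top-left  bias=+0
  edge (0, 14)→(8, 14): d=(8,0) top-left  bias=+0
    (0,3)@(1, 7): e=[0,72,-56] → ·  [on edge]
    (1,4)@(3, 9): e=[0,56,-40] → ·  [on edge]
    (2,5)@(5, 11): e=[0,40,-24] → ·  [on edge]
    (3,6)@(7, 13): e=[0,24,-8] → ·  [on edge]
    (2,7)@(5, 15): e=[8,0,8] → #  [on edge]
    (3,7)@(7, 15): e=[4,4,8] → #
    (4,7)@(9, 15): e=[0,8,8] → ·  [on edge]
    (2,8)@(5, 17): e=[12,-20,24] → ·
    (3,8)@(7, 17): e=[8,-16,24] → ·
    (5,8)@(11, 17): e=[0,-8,24] → ·  [on edge]
    (6,9)@(13, 19): e=[0,-24,40] → ·  [on edge]
  covered (2 px):
    · · · · · · ·
    · · · · · · ·
    · · · · · · ·
    · · · · · · ·
    · · · · · · ·
    · · · · · · ·
    · · · · · · ·
    · · # # · · ·
    · · · · · · ·
    · · · · · · ·
    · · · · · · ·
T2:
  degenerate (2·area = 0) — covers nothing
T3:
  2·area = 64
  edge (2, 4)→(10, 4): d=(8,0) top-left  bias=+0
  edge (10, 4)→(14, 12): d=(4,8) right/bottom  bias=-1
  edge (14, 12)→(2, 4): d=(-12,-8) top-left  bias=+0
    (2,2)@(5, 5): e=[8,44,12] → #
    (3,2)@(7, 5): e=[8,28,28] → #
    (4,2)@(9, 5): e=[8,12,44] → #
    (5,2)@(11, 5): e=[8,-4,60] → ·
    (2,3)@(5, 7): e=[24,52,-12] → ·
    (3,3)@(7, 7): e=[24,36,4] → #
    (5,3)@(11, 7): e=[24,4,36] → #
    (6,3)@(13, 7): e=[24,-12,52] → ·
    (3,4)@(7, 9): e=[40,44,-20] → ·
    (4,4)@(9, 9): e=[40,28,-4] → ·
    (5,4)@(11, 9): e=[40,12,12] → #
    (6,4)@(13, 9): e=[40,-4,28] → ·
  covered (8 px):
    · · · · · · ·
    · · · · · · ·
    · · # # # · ·
    · · · # # # ·
    · · · · · # ·
    · · · · · · #
    · · · · · · ·
    · · · · · · ·
    · · · · · · ·
    · · · · · · ·
    · · · · · · ·

Final: 19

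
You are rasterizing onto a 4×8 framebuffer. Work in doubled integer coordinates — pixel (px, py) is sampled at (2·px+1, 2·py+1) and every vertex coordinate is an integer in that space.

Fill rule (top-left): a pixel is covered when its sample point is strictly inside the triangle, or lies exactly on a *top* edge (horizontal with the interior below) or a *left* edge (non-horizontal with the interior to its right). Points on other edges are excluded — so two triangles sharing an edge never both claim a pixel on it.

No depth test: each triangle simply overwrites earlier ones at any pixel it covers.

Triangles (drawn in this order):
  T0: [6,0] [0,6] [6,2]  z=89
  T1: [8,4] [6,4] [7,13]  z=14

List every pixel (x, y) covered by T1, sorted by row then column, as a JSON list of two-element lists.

T0:
  2·area = 12  (B↔C swapped to make it positive)
  edge (6, 0)→(6, 2): d=(0,2) right/bottom  bias=-1
  edge (6, 2)→(0, 6): d=(-6,4) right/bottom  bias=-1
  edge (0, 6)→(6, 0): d=(6,-6) top-left  bias=+0
    (2,0)@(5, 1): e=[2,10,0] → █  [on edge]
    (3,0)@(7, 1): e=[-2,2,12] → ·
    (1,1)@(3, 3): e=[6,6,0] → █  [on edge]
    (2,1)@(5, 3): e=[2,-2,12] → ·
    (0,2)@(1, 5): e=[10,2,0] → █  [on edge]
    (1,2)@(3, 5): e=[6,-6,12] → ·
    (0,3)@(1, 7): e=[10,-10,12] → ·
  covered (3 px):
    · · █ ·
    · █ · ·
    █ · · ·
    · · · ·
    · · · ·
    · · · ·
    · · · ·
    · · · ·
T1:
  2·area = 18  (B↔C swapped to make it positive)
  edge (8, 4)→(7, 13): d=(-1,9) right/bottom  bias=-1
  edge (7, 13)→(6, 4): d=(-1,-9) top-left  bias=+0
  edge (6, 4)→(8, 4): d=(2,0) top-left  bias=+0
    (3,2)@(7, 5): e=[8,8,2] → █
    (3,3)@(7, 7): e=[6,6,6] → █
    (3,4)@(7, 9): e=[4,4,10] → █
    (3,5)@(7, 11): e=[2,2,14] → █
    (3,6)@(7, 13): e=[0,0,18] → ·  [on edge]
  covered (4 px):
    · · · ·
    · · · ·
    · · · █
    · · · █
    · · · █
    · · · █
    · · · ·
    · · · ·

Result: [[3,2],[3,3],[3,4],[3,5]]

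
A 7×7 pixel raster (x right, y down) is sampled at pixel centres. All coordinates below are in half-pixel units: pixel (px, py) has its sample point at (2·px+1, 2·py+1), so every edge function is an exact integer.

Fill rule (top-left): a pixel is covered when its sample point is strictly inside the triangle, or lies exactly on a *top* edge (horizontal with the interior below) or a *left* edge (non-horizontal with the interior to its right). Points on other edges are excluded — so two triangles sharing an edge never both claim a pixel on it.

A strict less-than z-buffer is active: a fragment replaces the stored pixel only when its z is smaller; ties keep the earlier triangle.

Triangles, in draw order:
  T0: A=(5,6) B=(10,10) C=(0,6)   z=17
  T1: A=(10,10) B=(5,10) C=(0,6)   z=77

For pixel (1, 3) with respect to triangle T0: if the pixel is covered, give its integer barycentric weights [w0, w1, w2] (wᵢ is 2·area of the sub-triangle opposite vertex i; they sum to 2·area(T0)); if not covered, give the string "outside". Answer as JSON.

T0:
  2·area = 20
  edge (5, 6)→(10, 10): d=(5,4) right/bottom  bias=-1
  edge (10, 10)→(0, 6): d=(-10,-4) top-left  bias=+0
  edge (0, 6)→(5, 6): d=(5,0) top-left  bias=+0
    (1,3)@(3, 7): e=[13,2,5] → █
    (2,3)@(5, 7): e=[5,10,5] → █
    (3,3)@(7, 7): e=[-3,18,5] → ·
    (1,4)@(3, 9): e=[23,-18,15] → ·
    (2,4)@(5, 9): e=[15,-10,15] → ·
  covered (2 px):
    · · · · · · ·
    · · · · · · ·
    · · · · · · ·
    · █ █ · · · ·
    · · · · · · ·
    · · · · · · ·
    · · · · · · ·
T1:
  2·area = 20
  edge (10, 10)→(5, 10): d=(-5,0) right/bottom  bias=-1
  edge (5, 10)→(0, 6): d=(-5,-4) top-left  bias=+0
  edge (0, 6)→(10, 10): d=(10,4) right/bottom  bias=-1
    (2,4)@(5, 9): e=[5,5,10] → █
    (3,4)@(7, 9): e=[5,13,2] → █
    (4,4)@(9, 9): e=[5,21,-6] → ·
    (2,5)@(5, 11): e=[-5,-5,30] → ·
    (3,5)@(7, 11): e=[-5,3,22] → ·
  covered (2 px):
    · · · · · · ·
    · · · · · · ·
    · · · · · · ·
    · · · · · · ·
    · · █ █ · · ·
    · · · · · · ·
    · · · · · · ·

Final: [2,5,13]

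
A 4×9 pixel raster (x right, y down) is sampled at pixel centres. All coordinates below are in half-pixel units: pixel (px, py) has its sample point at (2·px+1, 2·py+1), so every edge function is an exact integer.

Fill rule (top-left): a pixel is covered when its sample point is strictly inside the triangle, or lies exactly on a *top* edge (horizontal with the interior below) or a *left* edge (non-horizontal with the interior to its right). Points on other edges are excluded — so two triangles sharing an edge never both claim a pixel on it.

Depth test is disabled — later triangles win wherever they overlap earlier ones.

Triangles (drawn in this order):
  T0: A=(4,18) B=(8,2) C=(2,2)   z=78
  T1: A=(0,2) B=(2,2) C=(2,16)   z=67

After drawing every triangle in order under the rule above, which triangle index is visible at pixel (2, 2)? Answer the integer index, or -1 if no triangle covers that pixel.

T0:
  2·area = 96  (B↔C swapped to make it positive)
  edge (4, 18)→(2, 2): d=(-2,-16) top-left  bias=+0
  edge (2, 2)→(8, 2): d=(6,0) top-left  bias=+0
  edge (8, 2)→(4, 18): d=(-4,16) right/bottom  bias=-1
    (1,1)@(3, 3): e=[14,6,76] → X
    (2,1)@(5, 3): e=[46,6,44] → X
    (3,1)@(7, 3): e=[78,6,12] → X
    (1,2)@(3, 5): e=[10,18,68] → X
    (1,3)@(3, 7): e=[6,30,60] → X
    (3,3)@(7, 7): e=[70,30,-4] → .
    (1,4)@(3, 9): e=[2,42,52] → X
    (3,4)@(7, 9): e=[66,42,-12] → .
    (1,5)@(3, 11): e=[-2,54,44] → .
    (2,5)@(5, 11): e=[30,54,12] → X
    (3,5)@(7, 11): e=[62,54,-20] → .
    (2,6)@(5, 13): e=[26,66,4] → X
  covered (12 px):
    . . . .
    . X X X
    . X X X
    . X X .
    . X X .
    . . X .
    . . X .
    . . . .
    . . . .
T1:
  2·area = 28
  edge (0, 2)→(2, 2): d=(2,0) top-left  bias=+0
  edge (2, 2)→(2, 16): d=(0,14) right/bottom  bias=-1
  edge (2, 16)→(0, 2): d=(-2,-14) top-left  bias=+0
    (0,1)@(1, 3): e=[2,14,12] → X
    (1,1)@(3, 3): e=[2,-14,40] → .
    (0,2)@(1, 5): e=[6,14,8] → X
    (1,2)@(3, 5): e=[6,-14,36] → .
    (0,3)@(1, 7): e=[10,14,4] → X
    (1,3)@(3, 7): e=[10,-14,32] → .
    (0,4)@(1, 9): e=[14,14,0] → X  [on edge]
    (1,4)@(3, 9): e=[14,-14,28] → .
    (0,5)@(1, 11): e=[18,14,-4] → .
  covered (4 px):
    . . . .
    X . . .
    X . . .
    X . . .
    X . . .
    . . . .
    . . . .
    . . . .
    . . . .

Z-buffer (winner per pixel, '.' = empty):
  . . . .
  1 0 0 0
  1 0 0 0
  1 0 0 .
  1 0 0 .
  . . 0 .
  . . 0 .
  . . . .
  . . . .

Final: 0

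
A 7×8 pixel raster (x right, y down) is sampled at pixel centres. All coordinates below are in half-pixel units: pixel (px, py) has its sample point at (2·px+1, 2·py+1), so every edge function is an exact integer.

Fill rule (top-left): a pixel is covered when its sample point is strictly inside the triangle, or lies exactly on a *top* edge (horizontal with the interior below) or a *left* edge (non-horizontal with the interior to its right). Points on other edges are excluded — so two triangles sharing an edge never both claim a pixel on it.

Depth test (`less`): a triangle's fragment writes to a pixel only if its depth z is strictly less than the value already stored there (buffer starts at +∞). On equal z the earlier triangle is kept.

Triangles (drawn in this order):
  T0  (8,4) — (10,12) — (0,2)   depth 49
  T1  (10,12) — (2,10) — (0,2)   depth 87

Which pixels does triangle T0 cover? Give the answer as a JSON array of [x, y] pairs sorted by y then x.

T0:
  2·area = 60
  edge (8, 4)→(10, 12): d=(2,8) right/bottom  bias=-1
  edge (10, 12)→(0, 2): d=(-10,-10) top-left  bias=+0
  edge (0, 2)→(8, 4): d=(8,2) right/bottom  bias=-1
    (0,1)@(1, 3): e=[54,0,6] → #  [on edge]
    (1,1)@(3, 3): e=[38,20,2] → #
    (2,1)@(5, 3): e=[22,40,-2] → ·
    (0,2)@(1, 5): e=[58,-20,22] → ·
    (1,2)@(3, 5): e=[42,0,18] → #  [on edge]
    (2,2)@(5, 5): e=[26,20,14] → #
    (3,2)@(7, 5): e=[10,40,10] → #
    (4,2)@(9, 5): e=[-6,60,6] → ·
    (1,3)@(3, 7): e=[46,-20,34] → ·
    (2,3)@(5, 7): e=[30,0,30] → #  [on edge]
    (4,3)@(9, 7): e=[-2,40,22] → ·
    (2,4)@(5, 9): e=[34,-20,46] → ·
    (3,4)@(7, 9): e=[18,0,42] → #  [on edge]
    (4,5)@(9, 11): e=[6,0,54] → #  [on edge]
    (5,6)@(11, 13): e=[-6,0,66] → ·  [on edge]
    (6,7)@(13, 15): e=[-18,0,78] → ·  [on edge]
  covered (10 px):
    · · · · · · ·
    # # · · · · ·
    · # # # · · ·
    · · # # · · ·
    · · · # # · ·
    · · · · # · ·
    · · · · · · ·
    · · · · · · ·
T1:
  2·area = 60
  edge (10, 12)→(2, 10): d=(-8,-2) top-left  bias=+0
  edge (2, 10)→(0, 2): d=(-2,-8) top-left  bias=+0
  edge (0, 2)→(10, 12): d=(10,10) right/bottom  bias=-1
    (0,1)@(1, 3): e=[54,6,0] → ·  [on edge]
    (0,2)@(1, 5): e=[38,2,20] → #
    (1,2)@(3, 5): e=[42,18,0] → ·  [on edge]
    (0,3)@(1, 7): e=[22,-2,40] → ·
    (1,3)@(3, 7): e=[26,14,20] → #
    (2,3)@(5, 7): e=[30,30,0] → ·  [on edge]
    (1,4)@(3, 9): e=[10,10,40] → #
    (2,4)@(5, 9): e=[14,26,20] → #
    (3,4)@(7, 9): e=[18,42,0] → ·  [on edge]
    (1,5)@(3, 11): e=[-6,6,60] → ·
    (2,5)@(5, 11): e=[-2,22,40] → ·
    (3,5)@(7, 11): e=[2,38,20] → #
    (4,5)@(9, 11): e=[6,54,0] → ·  [on edge]
    (5,6)@(11, 13): e=[-6,66,0] → ·  [on edge]
    (6,7)@(13, 15): e=[-18,78,0] → ·  [on edge]
  covered (5 px):
    · · · · · · ·
    · · · · · · ·
    # · · · · · ·
    · # · · · · ·
    · # # · · · ·
    · · · # · · ·
    · · · · · · ·
    · · · · · · ·

Answer: [[0,1],[1,1],[1,2],[2,2],[3,2],[2,3],[3,3],[3,4],[4,4],[4,5]]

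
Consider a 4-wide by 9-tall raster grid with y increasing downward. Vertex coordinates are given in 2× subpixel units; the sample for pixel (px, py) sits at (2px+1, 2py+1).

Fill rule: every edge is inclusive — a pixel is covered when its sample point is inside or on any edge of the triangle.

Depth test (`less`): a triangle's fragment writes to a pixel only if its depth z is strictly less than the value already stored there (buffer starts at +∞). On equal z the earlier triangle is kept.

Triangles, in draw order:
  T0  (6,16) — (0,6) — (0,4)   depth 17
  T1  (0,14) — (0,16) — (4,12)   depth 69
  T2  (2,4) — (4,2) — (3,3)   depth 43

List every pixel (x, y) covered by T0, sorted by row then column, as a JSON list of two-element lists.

T0:
  2·area = 12
  edge (6, 16)→(0, 6): d=(-6,-10) inclusive
  edge (0, 6)→(0, 4): d=(0,-2) inclusive
  edge (0, 4)→(6, 16): d=(6,12) inclusive
    (0,3)@(1, 7): e=[4,2,6] → X
    (1,3)@(3, 7): e=[24,6,-18] → .
    (0,4)@(1, 9): e=[-8,2,18] → .
    (1,5)@(3, 11): e=[0,6,6] → X  [on edge]
    (2,5)@(5, 11): e=[20,10,-18] → .
    (1,6)@(3, 13): e=[-12,6,18] → .
  covered (2 px):
    . . . .
    . . . .
    . . . .
    X . . .
    . . . .
    . X . .
    . . . .
    . . . .
    . . . .
T1:
  2·area = 8  (B↔C swapped to make it positive)
  edge (0, 14)→(4, 12): d=(4,-2) inclusive
  edge (4, 12)→(0, 16): d=(-4,4) inclusive
  edge (0, 16)→(0, 14): d=(0,-2) inclusive
    (3,4)@(7, 9): e=[-6,0,14] → .  [on edge]
    (2,5)@(5, 11): e=[-2,0,10] → .  [on edge]
    (1,6)@(3, 13): e=[2,0,6] → X  [on edge]
    (2,6)@(5, 13): e=[6,-8,10] → .
    (0,7)@(1, 15): e=[6,0,2] → X  [on edge]
    (1,7)@(3, 15): e=[10,-8,6] → .
    (0,8)@(1, 17): e=[14,-8,2] → .
  covered (2 px):
    . . . .
    . . . .
    . . . .
    . . . .
    . . . .
    . . . .
    . X . .
    X . . .
    . . . .
T2:
  degenerate (2·area = 0) — covers nothing

Final: [[0,3],[1,5]]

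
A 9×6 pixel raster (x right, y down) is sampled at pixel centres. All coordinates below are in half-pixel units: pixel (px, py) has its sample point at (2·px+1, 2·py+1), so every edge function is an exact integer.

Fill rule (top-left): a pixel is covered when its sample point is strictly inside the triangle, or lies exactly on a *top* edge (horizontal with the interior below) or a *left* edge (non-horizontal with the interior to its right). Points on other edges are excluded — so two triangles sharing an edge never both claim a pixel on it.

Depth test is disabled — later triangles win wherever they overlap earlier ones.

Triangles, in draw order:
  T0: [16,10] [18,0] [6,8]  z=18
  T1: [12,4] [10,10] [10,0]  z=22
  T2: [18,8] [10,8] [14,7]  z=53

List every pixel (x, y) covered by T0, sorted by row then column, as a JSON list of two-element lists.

T0:
  2·area = 104  (B↔C swapped to make it positive)
  edge (16, 10)→(6, 8): d=(-10,-2) top-left  bias=+0
  edge (6, 8)→(18, 0): d=(12,-8) top-left  bias=+0
  edge (18, 0)→(16, 10): d=(-2,10) right/bottom  bias=-1
    (8,0)@(17, 1): e=[92,4,8] → X
    (7,1)@(15, 3): e=[68,12,24] → X
    (5,2)@(11, 5): e=[40,4,60] → X
    (6,2)@(13, 5): e=[44,20,40] → X
    (8,2)@(17, 5): e=[52,52,0] → .  [on edge]
    (0,3)@(1, 7): e=[0,-52,156] → .  [on edge]
    (4,3)@(9, 7): e=[16,12,76] → X
    (8,3)@(17, 7): e=[32,76,-4] → .
    (4,4)@(9, 9): e=[-4,36,72] → .
    (5,4)@(11, 9): e=[0,52,52] → X  [on edge]
    (8,4)@(17, 9): e=[12,100,-8] → .
    (5,5)@(11, 11): e=[-20,76,48] → .
  covered (13 px):
    . . . . . . . . X
    . . . . . . . X X
    . . . . . X X X .
    . . . . X X X X .
    . . . . . X X X .
    . . . . . . . . .
T1:
  2·area = 20
  edge (12, 4)→(10, 10): d=(-2,6) right/bottom  bias=-1
  edge (10, 10)→(10, 0): d=(0,-10) top-left  bias=+0
  edge (10, 0)→(12, 4): d=(2,4) right/bottom  bias=-1
    (6,0)@(13, 1): e=[0,30,-10] → .  [on edge]
    (5,1)@(11, 3): e=[8,10,2] → X
    (6,1)@(13, 3): e=[-4,30,-6] → .
    (5,2)@(11, 5): e=[4,10,6] → X
    (6,2)@(13, 5): e=[-8,30,-2] → .
    (5,3)@(11, 7): e=[0,10,10] → .  [on edge]
  covered (2 px):
    . . . . . . . . .
    . . . . . X . . .
    . . . . . X . . .
    . . . . . . . . .
    . . . . . . . . .
    . . . . . . . . .
T2:
  2·area = 8
  edge (18, 8)→(10, 8): d=(-8,0) right/bottom  bias=-1
  edge (10, 8)→(14, 7): d=(4,-1) top-left  bias=+0
  edge (14, 7)→(18, 8): d=(4,1) right/bottom  bias=-1
  covered (0 px):
    . . . . . . . . .
    . . . . . . . . .
    . . . . . . . . .
    . . . . . . . . .
    . . . . . . . . .
    . . . . . . . . .

Answer: [[8,0],[7,1],[8,1],[5,2],[6,2],[7,2],[4,3],[5,3],[6,3],[7,3],[5,4],[6,4],[7,4]]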